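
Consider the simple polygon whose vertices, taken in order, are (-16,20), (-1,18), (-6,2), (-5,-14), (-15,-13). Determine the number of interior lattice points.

By the shoelace formula, twice the signed area is |[(-16)·18 − (-1)·20] + [(-1)·2 − (-6)·18] + [(-6)·(-14) − (-5)·2] + [(-5)·(-13) − (-15)·(-14)] + [(-15)·20 − (-16)·(-13)]| = 721, so the area is 721/2.
The number of boundary lattice points is Σ gcd(|Δx|,|Δy|) = gcd(15,2) + gcd(5,16) + gcd(1,16) + gcd(10,1) + gcd(1,33) = 1+1+1+1+1 = 5.
By Pick's theorem A = I + B/2 − 1, so I = 721/2 − 5/2 + 1 = 359.

359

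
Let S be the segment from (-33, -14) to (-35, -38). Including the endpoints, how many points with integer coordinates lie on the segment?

3

The number of lattice points on a segment between lattice points is gcd(|Δx|,|Δy|) + 1 = gcd(2,24) + 1 = 2 + 1 = 3.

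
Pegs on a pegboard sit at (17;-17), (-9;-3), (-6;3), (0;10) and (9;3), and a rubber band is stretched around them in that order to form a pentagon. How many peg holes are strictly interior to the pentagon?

297

The shoelace formula gives twice the area as |(17·(-3) − (-9)·(-17)) + ((-9)·3 − (-6)·(-3)) + ((-6)·10 − 0·3) + (0·3 − 9·10) + (9·(-17) − 17·3)| = 603, so the area is 301.5.
Summing gcd(|Δx|,|Δy|) over the edges gives the boundary count: gcd(26,14) + gcd(3,6) + gcd(6,7) + gcd(9,7) + gcd(8,20) = 2+3+1+1+4 = 11.
By Pick's theorem A = I + B/2 − 1, so I = 301.5 − 11/2 + 1 = 297.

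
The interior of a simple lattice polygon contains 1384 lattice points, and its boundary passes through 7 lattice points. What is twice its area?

2773

Pick's theorem states A = I + B/2 − 1, so A = 1384 + 7/2 − 1 = 2773/2.
Hence 2A = 2773.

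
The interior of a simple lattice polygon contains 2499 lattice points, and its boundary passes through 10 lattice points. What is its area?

By Pick's theorem, A = I + B/2 − 1 = 2499 + 10/2 − 1 = 2503.

2503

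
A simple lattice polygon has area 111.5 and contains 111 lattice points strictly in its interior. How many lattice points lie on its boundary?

3

Pick's theorem gives A = I + B/2 − 1, so B = 2(A − I + 1) = 2(111.5 − 111 + 1) = 3.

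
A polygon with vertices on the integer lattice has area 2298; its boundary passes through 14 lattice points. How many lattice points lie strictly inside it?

Pick's theorem A = I + B/2 − 1 rearranges to I = A − B/2 + 1 = 2298 − 14/2 + 1 = 2292.

2292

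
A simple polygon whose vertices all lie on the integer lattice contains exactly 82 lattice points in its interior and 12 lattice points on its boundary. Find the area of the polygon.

Pick's theorem states A = I + B/2 − 1, so A = 82 + 12/2 − 1 = 87.

87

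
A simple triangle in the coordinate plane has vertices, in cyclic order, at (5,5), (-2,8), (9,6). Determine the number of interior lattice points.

Using the shoelace formula, 2A = |(5·8 − (-2)·5) + ((-2)·6 − 9·8) + (9·5 − 5·6)| = 19, so the area is 9.5.
Summing gcd(|Δx|,|Δy|) over the edges gives the boundary count: gcd(7,3) + gcd(11,2) + gcd(4,1) = 1+1+1 = 3.
Pick's theorem gives I = A − B/2 + 1 = 9.5 − 3/2 + 1 = 9.

9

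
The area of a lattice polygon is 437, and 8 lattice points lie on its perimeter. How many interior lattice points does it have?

Pick's theorem A = I + B/2 − 1 rearranges to I = A − B/2 + 1 = 437 − 8/2 + 1 = 434.

434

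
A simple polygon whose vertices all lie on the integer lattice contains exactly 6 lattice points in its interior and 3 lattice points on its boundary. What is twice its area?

13

By Pick's theorem, A = I + B/2 − 1 = 6 + 3/2 − 1 = 13/2.
Hence 2A = 13.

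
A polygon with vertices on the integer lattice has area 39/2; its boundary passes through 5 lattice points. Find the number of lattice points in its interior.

From Pick's theorem, I = A − B/2 + 1 = 39/2 − 5/2 + 1 = 18.

18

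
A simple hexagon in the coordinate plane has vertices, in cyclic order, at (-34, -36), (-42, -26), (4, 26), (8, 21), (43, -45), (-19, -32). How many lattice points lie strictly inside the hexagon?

2816

The shoelace formula gives twice the area as |[(-34)·(-26) − (-42)·(-36)] + [(-42)·26 − 4·(-26)] + [4·21 − 8·26] + [8·(-45) − 43·21] + [43·(-32) − (-19)·(-45)] + [(-19)·(-36) − (-34)·(-32)]| = 5638, so the area is 2819.
Along each edge there are gcd(|Δx|,|Δy|)+1 lattice points, so counting each shared vertex once the boundary has gcd(8,10) + gcd(46,52) + gcd(4,5) + gcd(35,66) + gcd(62,13) + gcd(15,4) = 2+2+1+1+1+1 = 8.
Pick's theorem gives I = A − B/2 + 1 = 2819 − 8/2 + 1 = 2816.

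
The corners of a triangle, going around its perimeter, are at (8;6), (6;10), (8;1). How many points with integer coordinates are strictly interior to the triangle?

The shoelace formula gives twice the area as |[8·10 − 6·6] + [6·1 − 8·10] + [8·6 − 8·1]| = 10, so the area is 5.
The number of boundary lattice points is Σ gcd(|Δx|,|Δy|) = gcd(2,4) + gcd(2,9) + gcd(0,5) = 2+1+5 = 8.
By Pick's theorem A = I + B/2 − 1, so I = 5 − 8/2 + 1 = 2.

2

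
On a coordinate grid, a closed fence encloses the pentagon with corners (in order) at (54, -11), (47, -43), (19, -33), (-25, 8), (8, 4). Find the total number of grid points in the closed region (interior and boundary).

1844

The shoelace formula gives twice the area as |[54·(-43) − 47·(-11)] + [47·(-33) − 19·(-43)] + [19·8 − (-25)·(-33)] + [(-25)·4 − 8·8] + [8·(-11) − 54·4]| = 3680, so the area is 1840.
Along each edge there are gcd(|Δx|,|Δy|)+1 lattice points, so counting each shared vertex once the boundary has gcd(7,32) + gcd(28,10) + gcd(44,41) + gcd(33,4) + gcd(46,15) = 1+2+1+1+1 = 6.
Pick's theorem gives I = A − B/2 + 1 = 1840 − 6/2 + 1 = 1838, so the closed region contains I + B = 1838 + 6 = 1844 lattice points.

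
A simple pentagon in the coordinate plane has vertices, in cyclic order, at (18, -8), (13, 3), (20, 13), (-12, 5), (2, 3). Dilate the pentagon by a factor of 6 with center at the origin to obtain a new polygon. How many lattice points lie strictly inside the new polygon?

7288

By the shoelace formula, twice the signed area is |(18·3 − 13·(-8)) + (13·13 − 20·3) + (20·5 − (-12)·13) + ((-12)·3 − 2·5) + (2·(-8) − 18·3)| = 407, so the area is 407/2.
The number of boundary lattice points is Σ gcd(|Δx|,|Δy|) = gcd(5,11) + gcd(7,10) + gcd(32,8) + gcd(14,2) + gcd(16,11) = 1+1+8+2+1 = 13.
Scaling by 6 multiplies the area by 6² = 36 (so the new area is 7326) and multiplies the boundary lattice-point count by 6, giving 78.
By Pick's theorem, the interior count of the dilated polygon is 7326 − 78/2 + 1 = 7288.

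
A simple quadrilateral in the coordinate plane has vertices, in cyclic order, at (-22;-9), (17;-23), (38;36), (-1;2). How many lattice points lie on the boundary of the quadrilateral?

4

Summing gcd(|Δx|,|Δy|) over the edges gives the boundary count: gcd(39,14) + gcd(21,59) + gcd(39,34) + gcd(21,11) = 1+1+1+1 = 4.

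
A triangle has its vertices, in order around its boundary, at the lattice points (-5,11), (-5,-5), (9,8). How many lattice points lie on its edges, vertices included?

18

Along each edge there are gcd(|Δx|,|Δy|)+1 lattice points, so counting each shared vertex once the boundary has gcd(0,16) + gcd(14,13) + gcd(14,3) = 16+1+1 = 18.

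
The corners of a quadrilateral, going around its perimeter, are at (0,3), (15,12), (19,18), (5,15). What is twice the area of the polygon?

Using the shoelace formula, 2A = |(0·12 − 15·3) + (15·18 − 19·12) + (19·15 − 5·18) + (5·3 − 0·15)| = 207, so the area is 103.5.

207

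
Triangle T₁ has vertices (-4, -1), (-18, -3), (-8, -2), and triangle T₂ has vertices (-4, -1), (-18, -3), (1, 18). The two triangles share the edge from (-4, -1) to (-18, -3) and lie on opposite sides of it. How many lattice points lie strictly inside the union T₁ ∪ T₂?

130

The union is the simple quadrilateral with vertices (-4, -1), (-8, -2), (-18, -3), (1, 18) in order.
By the shoelace formula, twice the signed area is |[(-4)·(-2) − (-8)·(-1)] + [(-8)·(-3) − (-18)·(-2)] + [(-18)·18 − 1·(-3)] + [1·(-1) − (-4)·18]| = 262, so the area is 131.
Along each edge there are gcd(|Δx|,|Δy|)+1 lattice points, so counting each shared vertex once the boundary has gcd(4,1) + gcd(10,1) + gcd(19,21) + gcd(5,19) = 1+1+1+1 = 4.
By Pick's theorem I = A − B/2 + 1 = 131 − 4/2 + 1 = 130.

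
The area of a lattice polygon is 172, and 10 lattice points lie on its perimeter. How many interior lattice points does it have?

Pick's theorem A = I + B/2 − 1 rearranges to I = A − B/2 + 1 = 172 − 10/2 + 1 = 168.

168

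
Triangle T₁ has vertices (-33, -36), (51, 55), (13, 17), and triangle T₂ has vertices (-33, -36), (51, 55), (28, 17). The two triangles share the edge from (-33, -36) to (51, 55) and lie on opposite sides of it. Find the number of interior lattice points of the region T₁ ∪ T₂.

The union is the simple quadrilateral with vertices (-33, -36), (13, 17), (51, 55), (28, 17) in order.
By the shoelace formula, twice the signed area is |[(-33)·17 − 13·(-36)] + [13·55 − 51·17] + [51·17 − 28·55] + [28·(-36) − (-33)·17]| = 1365, so the area is 682.5.
The number of boundary lattice points is Σ gcd(|Δx|,|Δy|) = gcd(46,53) + gcd(38,38) + gcd(23,38) + gcd(61,53) = 1+38+1+1 = 41.
By Pick's theorem I = A − B/2 + 1 = 682.5 − 41/2 + 1 = 663.

663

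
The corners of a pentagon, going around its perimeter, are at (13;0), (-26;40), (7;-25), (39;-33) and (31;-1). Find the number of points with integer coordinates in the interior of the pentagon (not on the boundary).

By the shoelace formula, twice the signed area is |(13·40 − (-26)·0) + ((-26)·(-25) − 7·40) + (7·(-33) − 39·(-25)) + (39·(-1) − 31·(-33)) + (31·0 − 13·(-1))| = 2631, so the area is 1315.5.
The number of boundary lattice points is Σ gcd(|Δx|,|Δy|) = gcd(39,40) + gcd(33,65) + gcd(32,8) + gcd(8,32) + gcd(18,1) = 1+1+8+8+1 = 19.
Pick's theorem gives I = A − B/2 + 1 = 1315.5 − 19/2 + 1 = 1307.

1307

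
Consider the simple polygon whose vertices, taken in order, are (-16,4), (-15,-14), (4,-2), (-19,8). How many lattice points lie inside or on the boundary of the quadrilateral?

By the shoelace formula, twice the signed area is |((-16)·(-14) − (-15)·4) + ((-15)·(-2) − 4·(-14)) + (4·8 − (-19)·(-2)) + ((-19)·4 − (-16)·8)| = 416, so the area is 208.
The number of boundary lattice points is Σ gcd(|Δx|,|Δy|) = gcd(1,18) + gcd(19,12) + gcd(23,10) + gcd(3,4) = 1+1+1+1 = 4.
Pick's theorem gives I = A − B/2 + 1 = 208 − 4/2 + 1 = 207, so the closed region contains I + B = 207 + 4 = 211 lattice points.

211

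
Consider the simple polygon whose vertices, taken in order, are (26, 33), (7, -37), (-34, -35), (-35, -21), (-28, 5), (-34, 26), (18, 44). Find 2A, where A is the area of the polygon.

By the shoelace formula, twice the signed area is |[26·(-37) − 7·33] + [7·(-35) − (-34)·(-37)] + [(-34)·(-21) − (-35)·(-35)] + [(-35)·5 − (-28)·(-21)] + [(-28)·26 − (-34)·5] + [(-34)·44 − 18·26] + [18·33 − 26·44]| = 7042, so the area is 3521.

7042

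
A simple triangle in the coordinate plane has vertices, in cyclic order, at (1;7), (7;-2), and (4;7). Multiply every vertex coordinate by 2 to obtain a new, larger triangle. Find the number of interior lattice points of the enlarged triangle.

Using the shoelace formula, 2A = |(1·(-2) − 7·7) + (7·7 − 4·(-2)) + (4·7 − 1·7)| = 27, so the area is 27/2.
Along each edge there are gcd(|Δx|,|Δy|)+1 lattice points, so counting each shared vertex once the boundary has gcd(6,9) + gcd(3,9) + gcd(3,0) = 3+3+3 = 9.
Scaling by 2 multiplies the area by 2² = 4 (so the new area is 54) and multiplies the boundary lattice-point count by 2, giving 18.
By Pick's theorem, the interior count of the dilated polygon is 54 − 18/2 + 1 = 46.

46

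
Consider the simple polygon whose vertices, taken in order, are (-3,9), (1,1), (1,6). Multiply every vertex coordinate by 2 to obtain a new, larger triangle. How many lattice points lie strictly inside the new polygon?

31

The shoelace formula gives twice the area as |((-3)·1 − 1·9) + (1·6 − 1·1) + (1·9 − (-3)·6)| = 20, so the area is 10.
Along each edge there are gcd(|Δx|,|Δy|)+1 lattice points, so counting each shared vertex once the boundary has gcd(4,8) + gcd(0,5) + gcd(4,3) = 4+5+1 = 10.
Scaling by 2 multiplies the area by 2² = 4 (so the new area is 40) and multiplies the boundary lattice-point count by 2, giving 20.
By Pick's theorem, the interior count of the dilated polygon is 40 − 20/2 + 1 = 31.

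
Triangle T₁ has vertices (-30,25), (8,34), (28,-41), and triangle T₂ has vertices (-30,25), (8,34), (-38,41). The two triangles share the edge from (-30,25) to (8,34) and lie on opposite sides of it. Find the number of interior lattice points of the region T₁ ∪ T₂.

The union is the simple quadrilateral with vertices (-30,25), (28,-41), (8,34), (-38,41) in order.
By the shoelace formula, twice the signed area is |((-30)·(-41) − 28·25) + (28·34 − 8·(-41)) + (8·41 − (-38)·34) + ((-38)·25 − (-30)·41)| = 3710, so the area is 1855.
The number of boundary lattice points is Σ gcd(|Δx|,|Δy|) = gcd(58,66) + gcd(20,75) + gcd(46,7) + gcd(8,16) = 2+5+1+8 = 16.
By Pick's theorem I = A − B/2 + 1 = 1855 − 16/2 + 1 = 1848.

1848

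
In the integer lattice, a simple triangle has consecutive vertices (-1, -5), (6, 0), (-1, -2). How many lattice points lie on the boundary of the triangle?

5

Along each edge there are gcd(|Δx|,|Δy|)+1 lattice points, so counting each shared vertex once the boundary has gcd(7,5) + gcd(7,2) + gcd(0,3) = 1+1+3 = 5.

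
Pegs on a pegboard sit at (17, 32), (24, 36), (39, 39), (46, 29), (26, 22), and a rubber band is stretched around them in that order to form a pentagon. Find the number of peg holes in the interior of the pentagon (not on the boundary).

283

By the shoelace formula, twice the signed area is |(17·36 − 24·32) + (24·39 − 39·36) + (39·29 − 46·39) + (46·22 − 26·29) + (26·32 − 17·22)| = 571, so the area is 285.5.
Along each edge there are gcd(|Δx|,|Δy|)+1 lattice points, so counting each shared vertex once the boundary has gcd(7,4) + gcd(15,3) + gcd(7,10) + gcd(20,7) + gcd(9,10) = 1+3+1+1+1 = 7.
By Pick's theorem A = I + B/2 − 1, so I = 285.5 − 7/2 + 1 = 283.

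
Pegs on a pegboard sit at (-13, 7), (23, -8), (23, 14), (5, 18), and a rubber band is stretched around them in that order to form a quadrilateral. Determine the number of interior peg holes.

Using the shoelace formula, 2A = |[(-13)·(-8) − 23·7] + [23·14 − 23·(-8)] + [23·18 − 5·14] + [5·7 − (-13)·18]| = 1062, so the area is 531.
The number of boundary lattice points is Σ gcd(|Δx|,|Δy|) = gcd(36,15) + gcd(0,22) + gcd(18,4) + gcd(18,11) = 3+22+2+1 = 28.
By Pick's theorem A = I + B/2 − 1, so I = 531 − 28/2 + 1 = 518.

518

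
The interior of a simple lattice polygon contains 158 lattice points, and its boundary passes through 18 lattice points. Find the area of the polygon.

Pick's theorem states A = I + B/2 − 1, so A = 158 + 18/2 − 1 = 166.

166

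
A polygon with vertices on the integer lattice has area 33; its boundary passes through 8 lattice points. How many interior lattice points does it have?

Pick's theorem A = I + B/2 − 1 rearranges to I = A − B/2 + 1 = 33 − 8/2 + 1 = 30.

30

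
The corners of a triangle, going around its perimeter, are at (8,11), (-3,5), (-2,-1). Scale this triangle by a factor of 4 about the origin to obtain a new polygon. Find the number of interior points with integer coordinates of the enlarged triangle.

569

Using the shoelace formula, 2A = |(8·5 − (-3)·11) + ((-3)·(-1) − (-2)·5) + ((-2)·11 − 8·(-1))| = 72, so the area is 36.
Along each edge there are gcd(|Δx|,|Δy|)+1 lattice points, so counting each shared vertex once the boundary has gcd(11,6) + gcd(1,6) + gcd(10,12) = 1+1+2 = 4.
Scaling by 4 multiplies the area by 4² = 16 (so the new area is 576) and multiplies the boundary lattice-point count by 4, giving 16.
By Pick's theorem, the interior count of the dilated polygon is 576 − 16/2 + 1 = 569.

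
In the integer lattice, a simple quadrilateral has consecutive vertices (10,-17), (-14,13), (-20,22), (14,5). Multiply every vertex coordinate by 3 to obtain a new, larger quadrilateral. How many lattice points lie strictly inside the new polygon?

The shoelace formula gives twice the area as |(10·13 − (-14)·(-17)) + ((-14)·22 − (-20)·13) + ((-20)·5 − 14·22) + (14·(-17) − 10·5)| = 852, so the area is 426.
Along each edge there are gcd(|Δx|,|Δy|)+1 lattice points, so counting each shared vertex once the boundary has gcd(24,30) + gcd(6,9) + gcd(34,17) + gcd(4,22) = 6+3+17+2 = 28.
Scaling by 3 multiplies the area by 3² = 9 (so the new area is 3834) and multiplies the boundary lattice-point count by 3, giving 84.
By Pick's theorem, the interior count of the dilated polygon is 3834 − 84/2 + 1 = 3793.

3793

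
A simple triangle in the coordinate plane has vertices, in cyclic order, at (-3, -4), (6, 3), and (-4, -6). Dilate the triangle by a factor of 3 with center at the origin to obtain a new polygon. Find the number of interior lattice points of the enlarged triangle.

Using the shoelace formula, 2A = |[(-3)·3 − 6·(-4)] + [6·(-6) − (-4)·3] + [(-4)·(-4) − (-3)·(-6)]| = 11, so the area is 11/2.
Along each edge there are gcd(|Δx|,|Δy|)+1 lattice points, so counting each shared vertex once the boundary has gcd(9,7) + gcd(10,9) + gcd(1,2) = 1+1+1 = 3.
Scaling by 3 multiplies the area by 3² = 9 (so the new area is 49.5) and multiplies the boundary lattice-point count by 3, giving 9.
By Pick's theorem, the interior count of the dilated polygon is 49.5 − 9/2 + 1 = 46.

46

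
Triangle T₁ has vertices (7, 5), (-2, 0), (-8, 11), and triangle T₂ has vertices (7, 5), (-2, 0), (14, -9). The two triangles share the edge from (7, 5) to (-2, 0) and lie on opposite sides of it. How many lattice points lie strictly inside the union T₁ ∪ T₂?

The union is the simple quadrilateral with vertices (7, 5), (-8, 11), (-2, 0), (14, -9) in order.
By the shoelace formula, twice the signed area is |[7·11 − (-8)·5] + [(-8)·0 − (-2)·11] + [(-2)·(-9) − 14·0] + [14·5 − 7·(-9)]| = 290, so the area is 145.
Along each edge there are gcd(|Δx|,|Δy|)+1 lattice points, so counting each shared vertex once the boundary has gcd(15,6) + gcd(6,11) + gcd(16,9) + gcd(7,14) = 3+1+1+7 = 12.
By Pick's theorem I = A − B/2 + 1 = 145 − 12/2 + 1 = 140.

140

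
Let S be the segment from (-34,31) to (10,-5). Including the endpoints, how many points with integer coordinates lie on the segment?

The number of lattice points on a segment between lattice points is gcd(|Δx|,|Δy|) + 1 = gcd(44,36) + 1 = 4 + 1 = 5.

5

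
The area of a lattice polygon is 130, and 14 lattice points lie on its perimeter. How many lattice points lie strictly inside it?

Pick's theorem A = I + B/2 − 1 rearranges to I = A − B/2 + 1 = 130 − 14/2 + 1 = 124.

124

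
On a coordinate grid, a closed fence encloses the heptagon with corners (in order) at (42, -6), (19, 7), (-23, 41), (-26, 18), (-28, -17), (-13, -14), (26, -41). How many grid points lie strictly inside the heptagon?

Using the shoelace formula, 2A = |(42·7 − 19·(-6)) + (19·41 − (-23)·7) + ((-23)·18 − (-26)·41) + ((-26)·(-17) − (-28)·18) + ((-28)·(-14) − (-13)·(-17)) + ((-13)·(-41) − 26·(-14)) + (26·(-6) − 42·(-41))| = 5580, so the area is 2790.
The number of boundary lattice points is Σ gcd(|Δx|,|Δy|) = gcd(23,13) + gcd(42,34) + gcd(3,23) + gcd(2,35) + gcd(15,3) + gcd(39,27) + gcd(16,35) = 1+2+1+1+3+3+1 = 12.
By Pick's theorem A = I + B/2 − 1, so I = 2790 − 12/2 + 1 = 2785.

2785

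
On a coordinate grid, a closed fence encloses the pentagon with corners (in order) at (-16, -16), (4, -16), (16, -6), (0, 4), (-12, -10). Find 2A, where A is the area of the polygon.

Using the shoelace formula, 2A = |[(-16)·(-16) − 4·(-16)] + [4·(-6) − 16·(-16)] + [16·4 − 0·(-6)] + [0·(-10) − (-12)·4] + [(-12)·(-16) − (-16)·(-10)]| = 696, so the area is 348.

696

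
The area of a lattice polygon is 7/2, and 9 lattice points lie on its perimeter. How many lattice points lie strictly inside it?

0

Pick's theorem A = I + B/2 − 1 rearranges to I = A − B/2 + 1 = 7/2 − 9/2 + 1 = 0.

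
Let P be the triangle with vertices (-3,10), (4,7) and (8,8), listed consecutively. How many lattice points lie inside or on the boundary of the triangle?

By the shoelace formula, twice the signed area is |((-3)·7 − 4·10) + (4·8 − 8·7) + (8·10 − (-3)·8)| = 19, so the area is 19/2.
The number of boundary lattice points is Σ gcd(|Δx|,|Δy|) = gcd(7,3) + gcd(4,1) + gcd(11,2) = 1+1+1 = 3.
Pick's theorem gives I = A − B/2 + 1 = 19/2 − 3/2 + 1 = 9, so the closed region contains I + B = 9 + 3 = 12 lattice points.

12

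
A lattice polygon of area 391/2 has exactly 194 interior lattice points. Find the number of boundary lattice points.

5

Pick's theorem gives A = I + B/2 − 1, so B = 2(A − I + 1) = 2(391/2 − 194 + 1) = 5.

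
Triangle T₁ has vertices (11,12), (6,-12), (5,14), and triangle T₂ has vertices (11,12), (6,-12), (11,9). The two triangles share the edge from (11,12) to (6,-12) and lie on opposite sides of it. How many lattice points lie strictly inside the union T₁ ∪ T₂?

82

The union is the simple quadrilateral with vertices (11,12), (5,14), (6,-12), (11,9) in order.
The shoelace formula gives twice the area as |(11·14 − 5·12) + (5·(-12) − 6·14) + (6·9 − 11·(-12)) + (11·12 − 11·9)| = 169, so the area is 84.5.
The number of boundary lattice points is Σ gcd(|Δx|,|Δy|) = gcd(6,2) + gcd(1,26) + gcd(5,21) + gcd(0,3) = 2+1+1+3 = 7.
By Pick's theorem I = A − B/2 + 1 = 84.5 − 7/2 + 1 = 82.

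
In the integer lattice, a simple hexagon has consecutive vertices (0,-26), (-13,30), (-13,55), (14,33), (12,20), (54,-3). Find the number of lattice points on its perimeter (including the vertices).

30

Along each edge there are gcd(|Δx|,|Δy|)+1 lattice points, so counting each shared vertex once the boundary has gcd(13,56) + gcd(0,25) + gcd(27,22) + gcd(2,13) + gcd(42,23) + gcd(54,23) = 1+25+1+1+1+1 = 30.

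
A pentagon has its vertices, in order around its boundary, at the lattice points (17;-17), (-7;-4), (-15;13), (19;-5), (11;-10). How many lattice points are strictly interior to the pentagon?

By the shoelace formula, twice the signed area is |[17·(-4) − (-7)·(-17)] + [(-7)·13 − (-15)·(-4)] + [(-15)·(-5) − 19·13] + [19·(-10) − 11·(-5)] + [11·(-17) − 17·(-10)]| = 662, so the area is 331.
Along each edge there are gcd(|Δx|,|Δy|)+1 lattice points, so counting each shared vertex once the boundary has gcd(24,13) + gcd(8,17) + gcd(34,18) + gcd(8,5) + gcd(6,7) = 1+1+2+1+1 = 6.
Pick's theorem gives I = A − B/2 + 1 = 331 − 6/2 + 1 = 329.

329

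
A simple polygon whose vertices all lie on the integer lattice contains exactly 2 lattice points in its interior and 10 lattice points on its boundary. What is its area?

6

By Pick's theorem, A = I + B/2 − 1 = 2 + 10/2 − 1 = 6.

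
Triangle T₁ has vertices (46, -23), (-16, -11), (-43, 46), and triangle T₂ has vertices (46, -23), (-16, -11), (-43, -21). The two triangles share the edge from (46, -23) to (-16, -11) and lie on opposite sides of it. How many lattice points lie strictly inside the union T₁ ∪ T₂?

2075

The union is the simple quadrilateral with vertices (46, -23), (-43, 46), (-16, -11), (-43, -21) in order.
The shoelace formula gives twice the area as |[46·46 − (-43)·(-23)] + [(-43)·(-11) − (-16)·46] + [(-16)·(-21) − (-43)·(-11)] + [(-43)·(-23) − 46·(-21)]| = 4154, so the area is 2077.
Along each edge there are gcd(|Δx|,|Δy|)+1 lattice points, so counting each shared vertex once the boundary has gcd(89,69) + gcd(27,57) + gcd(27,10) + gcd(89,2) = 1+3+1+1 = 6.
By Pick's theorem I = A − B/2 + 1 = 2077 − 6/2 + 1 = 2075.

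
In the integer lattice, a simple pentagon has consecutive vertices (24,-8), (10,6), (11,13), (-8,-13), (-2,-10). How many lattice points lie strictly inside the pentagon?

270

Using the shoelace formula, 2A = |[24·6 − 10·(-8)] + [10·13 − 11·6] + [11·(-13) − (-8)·13] + [(-8)·(-10) − (-2)·(-13)] + [(-2)·(-8) − 24·(-10)]| = 559, so the area is 279.5.
The number of boundary lattice points is Σ gcd(|Δx|,|Δy|) = gcd(14,14) + gcd(1,7) + gcd(19,26) + gcd(6,3) + gcd(26,2) = 14+1+1+3+2 = 21.
Pick's theorem gives I = A − B/2 + 1 = 279.5 − 21/2 + 1 = 270.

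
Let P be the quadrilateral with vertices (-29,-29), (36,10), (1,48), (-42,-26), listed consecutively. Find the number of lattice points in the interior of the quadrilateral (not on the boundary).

2456

Using the shoelace formula, 2A = |((-29)·10 − 36·(-29)) + (36·48 − 1·10) + (1·(-26) − (-42)·48) + ((-42)·(-29) − (-29)·(-26))| = 4926, so the area is 2463.
Summing gcd(|Δx|,|Δy|) over the edges gives the boundary count: gcd(65,39) + gcd(35,38) + gcd(43,74) + gcd(13,3) = 13+1+1+1 = 16.
Pick's theorem gives I = A − B/2 + 1 = 2463 − 16/2 + 1 = 2456.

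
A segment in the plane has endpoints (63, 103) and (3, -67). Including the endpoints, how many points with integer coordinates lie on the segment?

The number of lattice points on a segment between lattice points is gcd(|Δx|,|Δy|) + 1 = gcd(60,170) + 1 = 10 + 1 = 11.

11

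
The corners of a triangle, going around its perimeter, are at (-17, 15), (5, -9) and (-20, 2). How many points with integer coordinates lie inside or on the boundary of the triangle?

The shoelace formula gives twice the area as |((-17)·(-9) − 5·15) + (5·2 − (-20)·(-9)) + ((-20)·15 − (-17)·2)| = 358, so the area is 179.
The number of boundary lattice points is Σ gcd(|Δx|,|Δy|) = gcd(22,24) + gcd(25,11) + gcd(3,13) = 2+1+1 = 4.
Pick's theorem gives I = A − B/2 + 1 = 179 − 4/2 + 1 = 178, so the closed region contains I + B = 178 + 4 = 182 lattice points.

182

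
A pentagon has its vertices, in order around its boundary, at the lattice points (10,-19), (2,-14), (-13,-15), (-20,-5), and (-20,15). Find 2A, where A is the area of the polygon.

719

By the shoelace formula, twice the signed area is |(10·(-14) − 2·(-19)) + (2·(-15) − (-13)·(-14)) + ((-13)·(-5) − (-20)·(-15)) + ((-20)·15 − (-20)·(-5)) + ((-20)·(-19) − 10·15)| = 719, so the area is 719/2.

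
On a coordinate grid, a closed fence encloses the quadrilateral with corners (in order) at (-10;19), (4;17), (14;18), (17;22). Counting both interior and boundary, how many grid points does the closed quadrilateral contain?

The shoelace formula gives twice the area as |[(-10)·17 − 4·19] + [4·18 − 14·17] + [14·22 − 17·18] + [17·19 − (-10)·22]| = 133, so the area is 66.5.
Summing gcd(|Δx|,|Δy|) over the edges gives the boundary count: gcd(14,2) + gcd(10,1) + gcd(3,4) + gcd(27,3) = 2+1+1+3 = 7.
Pick's theorem gives I = A − B/2 + 1 = 66.5 − 7/2 + 1 = 64, so the closed region contains I + B = 64 + 7 = 71 lattice points.

71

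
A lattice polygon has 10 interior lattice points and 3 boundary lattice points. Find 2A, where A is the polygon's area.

21

By Pick's theorem, A = I + B/2 − 1 = 10 + 3/2 − 1 = 21/2.
Hence 2A = 21.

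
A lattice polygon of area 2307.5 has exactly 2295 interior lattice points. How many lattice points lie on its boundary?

27

Pick's theorem gives A = I + B/2 − 1, so B = 2(A − I + 1) = 2(2307.5 − 2295 + 1) = 27.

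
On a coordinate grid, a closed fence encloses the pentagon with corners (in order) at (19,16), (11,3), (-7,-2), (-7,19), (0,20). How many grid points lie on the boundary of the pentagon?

Summing gcd(|Δx|,|Δy|) over the edges gives the boundary count: gcd(8,13) + gcd(18,5) + gcd(0,21) + gcd(7,1) + gcd(19,4) = 1+1+21+1+1 = 25.

25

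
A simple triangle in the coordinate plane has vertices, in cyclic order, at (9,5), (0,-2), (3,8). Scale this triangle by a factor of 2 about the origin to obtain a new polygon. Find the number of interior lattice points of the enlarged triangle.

By the shoelace formula, twice the signed area is |(9·(-2) − 0·5) + (0·8 − 3·(-2)) + (3·5 − 9·8)| = 69, so the area is 34.5.
The number of boundary lattice points is Σ gcd(|Δx|,|Δy|) = gcd(9,7) + gcd(3,10) + gcd(6,3) = 1+1+3 = 5.
Scaling by 2 multiplies the area by 2² = 4 (so the new area is 138) and multiplies the boundary lattice-point count by 2, giving 10.
By Pick's theorem, the interior count of the dilated polygon is 138 − 10/2 + 1 = 134.

134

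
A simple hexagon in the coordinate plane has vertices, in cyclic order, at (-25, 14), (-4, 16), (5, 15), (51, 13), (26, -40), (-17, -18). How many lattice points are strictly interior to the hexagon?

2693

By the shoelace formula, twice the signed area is |[(-25)·16 − (-4)·14] + [(-4)·15 − 5·16] + [5·13 − 51·15] + [51·(-40) − 26·13] + [26·(-18) − (-17)·(-40)] + [(-17)·14 − (-25)·(-18)]| = 5398, so the area is 2699.
The number of boundary lattice points is Σ gcd(|Δx|,|Δy|) = gcd(21,2) + gcd(9,1) + gcd(46,2) + gcd(25,53) + gcd(43,22) + gcd(8,32) = 1+1+2+1+1+8 = 14.
By Pick's theorem A = I + B/2 − 1, so I = 2699 − 14/2 + 1 = 2693.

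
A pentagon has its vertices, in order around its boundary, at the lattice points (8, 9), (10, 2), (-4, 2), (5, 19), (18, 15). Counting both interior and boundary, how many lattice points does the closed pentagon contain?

189

By the shoelace formula, twice the signed area is |[8·2 − 10·9] + [10·2 − (-4)·2] + [(-4)·19 − 5·2] + [5·15 − 18·19] + [18·9 − 8·15]| = 357, so the area is 178.5.
Summing gcd(|Δx|,|Δy|) over the edges gives the boundary count: gcd(2,7) + gcd(14,0) + gcd(9,17) + gcd(13,4) + gcd(10,6) = 1+14+1+1+2 = 19.
Pick's theorem gives I = A − B/2 + 1 = 178.5 − 19/2 + 1 = 170, so the closed region contains I + B = 170 + 19 = 189 lattice points.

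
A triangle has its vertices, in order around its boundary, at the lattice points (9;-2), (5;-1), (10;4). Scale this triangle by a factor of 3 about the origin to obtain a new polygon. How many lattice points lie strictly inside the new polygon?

103

Using the shoelace formula, 2A = |[9·(-1) − 5·(-2)] + [5·4 − 10·(-1)] + [10·(-2) − 9·4]| = 25, so the area is 25/2.
The number of boundary lattice points is Σ gcd(|Δx|,|Δy|) = gcd(4,1) + gcd(5,5) + gcd(1,6) = 1+5+1 = 7.
Scaling by 3 multiplies the area by 3² = 9 (so the new area is 225/2) and multiplies the boundary lattice-point count by 3, giving 21.
By Pick's theorem, the interior count of the dilated polygon is 225/2 − 21/2 + 1 = 103.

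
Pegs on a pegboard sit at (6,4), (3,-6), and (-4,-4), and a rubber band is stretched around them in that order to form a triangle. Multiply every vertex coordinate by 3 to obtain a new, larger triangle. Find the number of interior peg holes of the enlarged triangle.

By the shoelace formula, twice the signed area is |[6·(-6) − 3·4] + [3·(-4) − (-4)·(-6)] + [(-4)·4 − 6·(-4)]| = 76, so the area is 38.
The number of boundary lattice points is Σ gcd(|Δx|,|Δy|) = gcd(3,10) + gcd(7,2) + gcd(10,8) = 1+1+2 = 4.
Scaling by 3 multiplies the area by 3² = 9 (so the new area is 342) and multiplies the boundary lattice-point count by 3, giving 12.
By Pick's theorem, the interior count of the dilated polygon is 342 − 12/2 + 1 = 337.

337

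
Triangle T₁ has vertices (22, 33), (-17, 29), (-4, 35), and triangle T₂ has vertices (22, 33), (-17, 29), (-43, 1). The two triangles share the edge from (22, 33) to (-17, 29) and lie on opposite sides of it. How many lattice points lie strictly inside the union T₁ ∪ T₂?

The union is the simple quadrilateral with vertices (22, 33), (-4, 35), (-17, 29), (-43, 1) in order.
By the shoelace formula, twice the signed area is |[22·35 − (-4)·33] + [(-4)·29 − (-17)·35] + [(-17)·1 − (-43)·29] + [(-43)·33 − 22·1]| = 1170, so the area is 585.
The number of boundary lattice points is Σ gcd(|Δx|,|Δy|) = gcd(26,2) + gcd(13,6) + gcd(26,28) + gcd(65,32) = 2+1+2+1 = 6.
By Pick's theorem I = A − B/2 + 1 = 585 − 6/2 + 1 = 583.

583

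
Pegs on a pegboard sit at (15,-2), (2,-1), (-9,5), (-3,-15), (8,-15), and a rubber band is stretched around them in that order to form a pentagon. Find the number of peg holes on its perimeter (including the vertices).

16

The number of boundary lattice points is Σ gcd(|Δx|,|Δy|) = gcd(13,1) + gcd(11,6) + gcd(6,20) + gcd(11,0) + gcd(7,13) = 1+1+2+11+1 = 16.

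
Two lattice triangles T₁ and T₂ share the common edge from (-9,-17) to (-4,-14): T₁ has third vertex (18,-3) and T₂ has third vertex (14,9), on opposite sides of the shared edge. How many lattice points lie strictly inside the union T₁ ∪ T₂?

30

The union is the simple quadrilateral with vertices (-9,-17), (18,-3), (-4,-14), (14,9) in order.
By the shoelace formula, twice the signed area is |[(-9)·(-3) − 18·(-17)] + [18·(-14) − (-4)·(-3)] + [(-4)·9 − 14·(-14)] + [14·(-17) − (-9)·9]| = 72, so the area is 36.
The number of boundary lattice points is Σ gcd(|Δx|,|Δy|) = gcd(27,14) + gcd(22,11) + gcd(18,23) + gcd(23,26) = 1+11+1+1 = 14.
By Pick's theorem I = A − B/2 + 1 = 36 − 14/2 + 1 = 30.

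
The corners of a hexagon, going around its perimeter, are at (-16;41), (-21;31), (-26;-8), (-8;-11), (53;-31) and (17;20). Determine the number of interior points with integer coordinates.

By the shoelace formula, twice the signed area is |((-16)·31 − (-21)·41) + ((-21)·(-8) − (-26)·31) + ((-26)·(-11) − (-8)·(-8)) + ((-8)·(-31) − 53·(-11)) + (53·20 − 17·(-31)) + (17·41 − (-16)·20)| = 4996, so the area is 2498.
Along each edge there are gcd(|Δx|,|Δy|)+1 lattice points, so counting each shared vertex once the boundary has gcd(5,10) + gcd(5,39) + gcd(18,3) + gcd(61,20) + gcd(36,51) + gcd(33,21) = 5+1+3+1+3+3 = 16.
Pick's theorem gives I = A − B/2 + 1 = 2498 − 16/2 + 1 = 2491.

2491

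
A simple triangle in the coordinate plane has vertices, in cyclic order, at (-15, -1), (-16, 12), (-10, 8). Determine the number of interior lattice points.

The shoelace formula gives twice the area as |[(-15)·12 − (-16)·(-1)] + [(-16)·8 − (-10)·12] + [(-10)·(-1) − (-15)·8]| = 74, so the area is 37.
Summing gcd(|Δx|,|Δy|) over the edges gives the boundary count: gcd(1,13) + gcd(6,4) + gcd(5,9) = 1+2+1 = 4.
Pick's theorem gives I = A − B/2 + 1 = 37 − 4/2 + 1 = 36.

36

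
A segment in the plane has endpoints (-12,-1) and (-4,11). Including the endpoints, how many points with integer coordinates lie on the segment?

5

The number of lattice points on a segment between lattice points is gcd(|Δx|,|Δy|) + 1 = gcd(8,12) + 1 = 4 + 1 = 5.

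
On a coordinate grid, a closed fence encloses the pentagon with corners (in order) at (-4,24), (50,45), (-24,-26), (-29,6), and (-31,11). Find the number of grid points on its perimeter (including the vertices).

7

Along each edge there are gcd(|Δx|,|Δy|)+1 lattice points, so counting each shared vertex once the boundary has gcd(54,21) + gcd(74,71) + gcd(5,32) + gcd(2,5) + gcd(27,13) = 3+1+1+1+1 = 7.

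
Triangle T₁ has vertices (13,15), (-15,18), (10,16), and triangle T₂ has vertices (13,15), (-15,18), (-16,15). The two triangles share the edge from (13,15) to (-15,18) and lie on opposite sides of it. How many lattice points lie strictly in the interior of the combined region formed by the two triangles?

38

The union is the simple quadrilateral with vertices (13,15), (10,16), (-15,18), (-16,15) in order.
Using the shoelace formula, 2A = |[13·16 − 10·15] + [10·18 − (-15)·16] + [(-15)·15 − (-16)·18] + [(-16)·15 − 13·15]| = 106, so the area is 53.
Along each edge there are gcd(|Δx|,|Δy|)+1 lattice points, so counting each shared vertex once the boundary has gcd(3,1) + gcd(25,2) + gcd(1,3) + gcd(29,0) = 1+1+1+29 = 32.
By Pick's theorem I = A − B/2 + 1 = 53 − 32/2 + 1 = 38.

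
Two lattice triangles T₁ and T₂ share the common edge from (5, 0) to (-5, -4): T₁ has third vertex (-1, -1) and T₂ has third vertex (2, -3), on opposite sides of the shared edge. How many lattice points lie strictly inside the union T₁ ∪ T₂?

The union is the simple quadrilateral with vertices (5, 0), (-1, -1), (-5, -4), (2, -3) in order.
The shoelace formula gives twice the area as |(5·(-1) − (-1)·0) + ((-1)·(-4) − (-5)·(-1)) + ((-5)·(-3) − 2·(-4)) + (2·0 − 5·(-3))| = 32, so the area is 16.
Along each edge there are gcd(|Δx|,|Δy|)+1 lattice points, so counting each shared vertex once the boundary has gcd(6,1) + gcd(4,3) + gcd(7,1) + gcd(3,3) = 1+1+1+3 = 6.
By Pick's theorem I = A − B/2 + 1 = 16 − 6/2 + 1 = 14.

14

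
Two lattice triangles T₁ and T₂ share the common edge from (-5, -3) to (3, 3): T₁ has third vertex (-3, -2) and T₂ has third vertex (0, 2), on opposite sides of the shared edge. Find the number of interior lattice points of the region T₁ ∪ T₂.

4

The union is the simple quadrilateral with vertices (-5, -3), (-3, -2), (3, 3), (0, 2) in order.
The shoelace formula gives twice the area as |[(-5)·(-2) − (-3)·(-3)] + [(-3)·3 − 3·(-2)] + [3·2 − 0·3] + [0·(-3) − (-5)·2]| = 14, so the area is 7.
Summing gcd(|Δx|,|Δy|) over the edges gives the boundary count: gcd(2,1) + gcd(6,5) + gcd(3,1) + gcd(5,5) = 1+1+1+5 = 8.
By Pick's theorem I = A − B/2 + 1 = 7 − 8/2 + 1 = 4.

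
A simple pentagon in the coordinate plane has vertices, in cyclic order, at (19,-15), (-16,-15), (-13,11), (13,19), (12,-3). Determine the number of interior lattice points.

By the shoelace formula, twice the signed area is |(19·(-15) − (-16)·(-15)) + ((-16)·11 − (-13)·(-15)) + ((-13)·19 − 13·11) + (13·(-3) − 12·19) + (12·(-15) − 19·(-3))| = 1676, so the area is 838.
The number of boundary lattice points is Σ gcd(|Δx|,|Δy|) = gcd(35,0) + gcd(3,26) + gcd(26,8) + gcd(1,22) + gcd(7,12) = 35+1+2+1+1 = 40.
Pick's theorem gives I = A − B/2 + 1 = 838 − 40/2 + 1 = 819.

819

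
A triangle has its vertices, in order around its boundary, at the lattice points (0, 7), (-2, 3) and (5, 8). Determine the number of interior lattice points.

The shoelace formula gives twice the area as |[0·3 − (-2)·7] + [(-2)·8 − 5·3] + [5·7 − 0·8]| = 18, so the area is 9.
Summing gcd(|Δx|,|Δy|) over the edges gives the boundary count: gcd(2,4) + gcd(7,5) + gcd(5,1) = 2+1+1 = 4.
Pick's theorem gives I = A − B/2 + 1 = 9 − 4/2 + 1 = 8.

8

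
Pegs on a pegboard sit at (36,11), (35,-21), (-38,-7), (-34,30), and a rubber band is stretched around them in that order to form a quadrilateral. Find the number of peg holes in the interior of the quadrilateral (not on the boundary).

By the shoelace formula, twice the signed area is |(36·(-21) − 35·11) + (35·(-7) − (-38)·(-21)) + ((-38)·30 − (-34)·(-7)) + ((-34)·11 − 36·30)| = 5016, so the area is 2508.
The number of boundary lattice points is Σ gcd(|Δx|,|Δy|) = gcd(1,32) + gcd(73,14) + gcd(4,37) + gcd(70,19) = 1+1+1+1 = 4.
By Pick's theorem A = I + B/2 − 1, so I = 2508 − 4/2 + 1 = 2507.

2507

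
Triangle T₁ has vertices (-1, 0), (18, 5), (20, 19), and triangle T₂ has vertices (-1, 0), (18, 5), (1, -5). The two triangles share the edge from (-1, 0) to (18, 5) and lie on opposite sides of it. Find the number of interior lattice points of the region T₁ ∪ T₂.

The union is the simple quadrilateral with vertices (-1, 0), (20, 19), (18, 5), (1, -5) in order.
The shoelace formula gives twice the area as |[(-1)·19 − 20·0] + [20·5 − 18·19] + [18·(-5) − 1·5] + [1·0 − (-1)·(-5)]| = 361, so the area is 361/2.
Summing gcd(|Δx|,|Δy|) over the edges gives the boundary count: gcd(21,19) + gcd(2,14) + gcd(17,10) + gcd(2,5) = 1+2+1+1 = 5.
By Pick's theorem I = A − B/2 + 1 = 361/2 − 5/2 + 1 = 179.

179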